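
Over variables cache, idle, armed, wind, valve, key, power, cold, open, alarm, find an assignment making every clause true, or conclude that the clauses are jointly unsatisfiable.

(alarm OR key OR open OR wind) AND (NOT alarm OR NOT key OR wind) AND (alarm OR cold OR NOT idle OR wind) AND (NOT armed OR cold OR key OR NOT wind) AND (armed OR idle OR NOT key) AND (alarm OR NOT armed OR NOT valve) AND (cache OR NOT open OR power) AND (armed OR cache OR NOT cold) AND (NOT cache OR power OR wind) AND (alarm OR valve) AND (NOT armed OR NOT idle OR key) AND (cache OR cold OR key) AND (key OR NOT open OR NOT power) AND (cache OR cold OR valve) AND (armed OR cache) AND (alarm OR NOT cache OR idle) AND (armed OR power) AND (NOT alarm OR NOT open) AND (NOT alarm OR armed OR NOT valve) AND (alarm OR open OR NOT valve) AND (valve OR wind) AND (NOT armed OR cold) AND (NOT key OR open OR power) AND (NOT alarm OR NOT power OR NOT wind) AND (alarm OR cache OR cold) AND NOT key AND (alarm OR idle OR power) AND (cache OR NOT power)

cache=T; idle=F; armed=T; wind=T; valve=T; key=F; power=F; cold=T; open=F; alarm=T

Unit clause (NOT key) forces key = False.
Set cache = True.
Set idle = False.
  then (alarm OR NOT cache OR idle) forces alarm = True.
  then (NOT alarm OR NOT open) forces open = False.
Try armed = False:
  (armed OR power) forces power = True.
  (NOT alarm OR armed OR NOT valve) forces valve = False.
  (valve OR wind) forces wind = True.
  clause (NOT alarm OR NOT power OR NOT wind) is falsified — backtrack.
So armed = True.
  then (NOT armed OR cold) forces cold = True.
Set wind = True.
  then (NOT alarm OR NOT power OR NOT wind) forces power = False.
Set valve = True.
All clauses satisfied.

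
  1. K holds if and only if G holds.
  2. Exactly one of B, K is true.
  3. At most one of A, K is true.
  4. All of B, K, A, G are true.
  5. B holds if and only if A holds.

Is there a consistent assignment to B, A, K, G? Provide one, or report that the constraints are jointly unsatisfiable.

Unsatisfiable — no assignment works.

Case B = True:
  (2) with B=T forces K = False.
  Constraint (4) is violated (K=F) — contradiction.
Case B = False:
  Constraint (4) is violated (B=F) — contradiction.
Both cases fail — unsatisfiable.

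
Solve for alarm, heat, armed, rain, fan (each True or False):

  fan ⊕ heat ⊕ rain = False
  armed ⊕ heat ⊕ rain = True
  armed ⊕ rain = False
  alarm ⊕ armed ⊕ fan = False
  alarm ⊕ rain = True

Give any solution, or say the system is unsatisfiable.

alarm = True, heat = True, armed = False, rain = False, fan = True

fan ⊕ heat ⊕ rain = T ⊕ T ⊕ F = False ✓
armed ⊕ heat ⊕ rain = F ⊕ T ⊕ F = True ✓
armed ⊕ rain = F ⊕ F = False ✓
alarm ⊕ armed ⊕ fan = T ⊕ F ⊕ T = False ✓
alarm ⊕ rain = T ⊕ F = True ✓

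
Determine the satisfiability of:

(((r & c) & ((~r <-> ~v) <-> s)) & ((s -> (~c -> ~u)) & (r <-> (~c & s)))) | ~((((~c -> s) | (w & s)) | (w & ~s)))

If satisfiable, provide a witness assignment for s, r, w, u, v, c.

s = False, r = True, w = False, u = False, v = False, c = False

  (((r & c) & ((~r <-> ~v) <-> s)) & ((s -> (~c -> ~u)) & (r <-> (~c & s)))) | ~((((~c -> s) | (w & s)) | (w & ~s))) = True
    ((r & c) & ((~r <-> ~v) <-> s)) & ((s -> (~c -> ~u)) & (r <-> (~c & s))) = False
      (r & c) & ((~r <-> ~v) <-> s) = False
        r & c = False
        (~r <-> ~v) <-> s = True
          ~r <-> ~v = False
            ~r = False
            ~v = True
      (s -> (~c -> ~u)) & (r <-> (~c & s)) = False
        s -> (~c -> ~u) = True
          ~c -> ~u = True
            ~c = True
            ~u = True
        r <-> (~c & s) = False
          ~c & s = False
            ~c = True
    ~((((~c -> s) | (w & s)) | (w & ~s))) = True
      ((~c -> s) | (w & s)) | (w & ~s) = False
        (~c -> s) | (w & s) = False
          ~c -> s = False
            ~c = True
          w & s = False
        w & ~s = False
          ~s = True
The formula evaluates to True.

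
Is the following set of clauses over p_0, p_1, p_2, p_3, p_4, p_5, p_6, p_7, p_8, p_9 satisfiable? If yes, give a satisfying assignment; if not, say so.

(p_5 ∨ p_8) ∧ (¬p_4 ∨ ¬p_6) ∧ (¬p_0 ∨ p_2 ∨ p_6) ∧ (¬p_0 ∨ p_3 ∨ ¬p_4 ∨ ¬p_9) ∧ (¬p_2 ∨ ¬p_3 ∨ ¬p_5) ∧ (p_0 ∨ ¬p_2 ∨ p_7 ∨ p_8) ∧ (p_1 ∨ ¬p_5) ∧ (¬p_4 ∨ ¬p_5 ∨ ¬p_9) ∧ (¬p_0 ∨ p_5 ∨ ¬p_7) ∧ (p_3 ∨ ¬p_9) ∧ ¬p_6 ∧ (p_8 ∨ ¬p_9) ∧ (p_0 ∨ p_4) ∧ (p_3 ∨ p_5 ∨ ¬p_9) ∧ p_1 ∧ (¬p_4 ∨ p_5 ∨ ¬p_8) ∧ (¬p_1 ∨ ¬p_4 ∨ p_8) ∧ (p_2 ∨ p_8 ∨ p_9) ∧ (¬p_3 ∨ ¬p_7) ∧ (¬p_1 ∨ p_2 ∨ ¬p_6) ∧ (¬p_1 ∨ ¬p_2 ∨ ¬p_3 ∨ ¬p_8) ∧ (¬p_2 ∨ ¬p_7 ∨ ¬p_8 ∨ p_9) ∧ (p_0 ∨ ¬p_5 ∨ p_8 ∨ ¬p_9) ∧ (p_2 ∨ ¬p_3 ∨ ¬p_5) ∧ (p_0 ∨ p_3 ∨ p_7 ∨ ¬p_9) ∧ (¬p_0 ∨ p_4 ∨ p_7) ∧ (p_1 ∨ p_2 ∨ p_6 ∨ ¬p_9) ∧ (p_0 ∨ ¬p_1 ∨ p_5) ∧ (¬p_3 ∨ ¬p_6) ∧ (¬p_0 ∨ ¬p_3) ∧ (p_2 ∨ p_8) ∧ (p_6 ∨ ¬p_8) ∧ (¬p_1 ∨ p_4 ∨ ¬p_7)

The formula is unsatisfiable.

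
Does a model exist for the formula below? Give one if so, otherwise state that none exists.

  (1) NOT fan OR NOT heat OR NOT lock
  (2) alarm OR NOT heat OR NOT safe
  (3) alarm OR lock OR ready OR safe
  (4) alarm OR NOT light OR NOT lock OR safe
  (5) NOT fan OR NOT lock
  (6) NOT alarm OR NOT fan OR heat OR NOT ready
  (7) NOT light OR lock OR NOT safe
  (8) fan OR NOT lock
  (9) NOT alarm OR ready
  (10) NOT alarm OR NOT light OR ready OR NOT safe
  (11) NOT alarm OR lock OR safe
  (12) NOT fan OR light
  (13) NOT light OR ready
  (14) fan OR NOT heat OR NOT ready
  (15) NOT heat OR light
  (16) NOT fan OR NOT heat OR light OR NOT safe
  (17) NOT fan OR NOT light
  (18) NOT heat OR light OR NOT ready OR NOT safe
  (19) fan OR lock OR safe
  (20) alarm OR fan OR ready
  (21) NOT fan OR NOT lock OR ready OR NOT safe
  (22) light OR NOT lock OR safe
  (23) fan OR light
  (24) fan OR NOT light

Case light = True:
  (NOT light OR ready) forces ready = True.
  (NOT fan OR NOT light) forces fan = False.
  Clause (fan OR NOT light) is falsified — contradiction.
Case light = False:
  (NOT fan OR light) forces fan = False.
  Clause (fan OR light) is falsified — contradiction.
Both cases fail, so the formula is unsatisfiable.

Unsatisfiable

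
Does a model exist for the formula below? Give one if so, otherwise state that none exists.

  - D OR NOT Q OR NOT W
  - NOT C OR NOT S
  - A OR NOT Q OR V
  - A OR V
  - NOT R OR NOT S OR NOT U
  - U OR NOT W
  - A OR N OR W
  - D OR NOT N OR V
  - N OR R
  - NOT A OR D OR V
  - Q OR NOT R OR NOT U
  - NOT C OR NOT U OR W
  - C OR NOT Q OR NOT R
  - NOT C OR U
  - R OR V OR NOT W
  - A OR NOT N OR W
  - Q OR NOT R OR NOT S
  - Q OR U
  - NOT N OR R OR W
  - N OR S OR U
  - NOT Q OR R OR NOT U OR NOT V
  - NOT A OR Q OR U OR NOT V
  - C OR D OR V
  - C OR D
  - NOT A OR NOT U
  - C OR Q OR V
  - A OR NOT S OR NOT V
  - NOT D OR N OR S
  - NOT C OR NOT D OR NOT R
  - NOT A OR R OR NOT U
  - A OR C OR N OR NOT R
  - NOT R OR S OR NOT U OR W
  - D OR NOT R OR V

C = True, W = True, V = True, S = False, A = False, Q = False, D = False, R = False, U = True, N = True

Set C = True.
  then (NOT C OR NOT S) forces S = False.
  then (NOT C OR U) forces U = True.
  then (NOT A OR NOT U) forces A = False.
  then (A OR V) forces V = True.
  then (NOT C OR NOT U OR W) forces W = True.
Try Q = True:
  (D OR NOT Q OR NOT W) forces D = True.
  (NOT Q OR R OR NOT U OR NOT V) forces R = True.
  clause (NOT C OR NOT D OR NOT R) is falsified — backtrack.
So Q = False.
  then (Q OR NOT R OR NOT U) forces R = False.
  then (N OR R) forces N = True.
Set D = False.
All clauses satisfied.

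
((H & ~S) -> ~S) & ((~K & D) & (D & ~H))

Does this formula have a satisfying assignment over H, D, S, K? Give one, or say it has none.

H: False, D: True, S: False, K: False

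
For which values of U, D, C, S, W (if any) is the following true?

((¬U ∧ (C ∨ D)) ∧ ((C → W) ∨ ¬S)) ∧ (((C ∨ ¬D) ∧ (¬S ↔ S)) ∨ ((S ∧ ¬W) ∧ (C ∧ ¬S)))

Unsatisfiable

The conjunct ((C ∨ ¬D) ∧ (¬S ↔ S)) ∨ ((S ∧ ¬W) ∧ (C ∧ ¬S)) is unsatisfiable on its own:
  S = True: this becomes ((C ∨ ¬D) ∧ False) ∨ (¬W ∧ False) = False.
  S = False: this becomes ((C ∨ ¬D) ∧ False) ∨ (False ∧ C) = False.
So the whole conjunction is unsatisfiable.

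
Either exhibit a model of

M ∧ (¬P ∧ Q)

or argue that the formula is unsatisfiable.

P=F, M=T, Q=T

  ¬P ∧ Q = True
    ¬P = True
Both conjuncts True, so the formula holds.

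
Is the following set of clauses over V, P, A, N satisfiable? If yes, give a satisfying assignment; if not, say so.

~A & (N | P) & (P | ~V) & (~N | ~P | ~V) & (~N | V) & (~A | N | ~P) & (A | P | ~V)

V = False, P = True, A = False, N = False

Unit clause (~A) forces A = False.
Set V = False.
  then (~N | V) forces N = False.
  then (N | P) forces P = True.
Check each clause:
  (~A): ~A holds.
  (N | P): P holds.
  (P | ~V): P holds.
  (~N | ~P | ~V): ~N holds.
  (~N | V): ~N holds.
  (~A | N | ~P): ~A holds.
  (A | P | ~V): P holds.
All clauses satisfied.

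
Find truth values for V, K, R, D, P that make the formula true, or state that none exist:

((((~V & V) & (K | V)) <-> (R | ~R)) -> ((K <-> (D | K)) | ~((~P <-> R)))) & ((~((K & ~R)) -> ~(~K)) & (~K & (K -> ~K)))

Case K = True: the conjunct ~K is False.
Case K = False: the conjunct ~((K & ~R)) -> ~(~K) becomes ~False -> ~True = False.
Both cases fail — unsatisfiable.

The formula is unsatisfiable.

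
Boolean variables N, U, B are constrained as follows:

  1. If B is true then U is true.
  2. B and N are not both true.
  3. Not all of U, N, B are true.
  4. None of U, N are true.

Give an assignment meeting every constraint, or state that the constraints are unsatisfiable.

N = False, U = False, B = False

  (1) B=F ⇒ U: vacuous ✓
  (2) B=F, N=F — not both ✓
  (3) {U, N, B}: 0/3 true — not all ✓
  (4) {U, N}: 0 true — none ✓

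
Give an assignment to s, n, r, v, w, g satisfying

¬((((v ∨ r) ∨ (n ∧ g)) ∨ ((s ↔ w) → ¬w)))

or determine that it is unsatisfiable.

s = True, n = False, r = False, v = False, w = True, g = True

  ¬((((v ∨ r) ∨ (n ∧ g)) ∨ ((s ↔ w) → ¬w))) = True
    ((v ∨ r) ∨ (n ∧ g)) ∨ ((s ↔ w) → ¬w) = False
      (v ∨ r) ∨ (n ∧ g) = False
        v ∨ r = False
        n ∧ g = False
      (s ↔ w) → ¬w = False
        s ↔ w = True
        ¬w = False
The formula evaluates to True.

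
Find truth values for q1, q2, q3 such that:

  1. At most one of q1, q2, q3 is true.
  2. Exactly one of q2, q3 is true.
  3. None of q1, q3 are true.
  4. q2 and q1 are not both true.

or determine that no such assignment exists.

q1=F, q2=T, q3=F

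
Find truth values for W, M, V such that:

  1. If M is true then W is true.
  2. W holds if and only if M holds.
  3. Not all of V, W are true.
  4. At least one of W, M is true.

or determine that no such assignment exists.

W = True, M = True, V = False

  (1) M=T ⇒ W: T ✓
  (2) W=T, M=T — same ✓
  (3) {V, W}: 1/2 true — not all ✓
  (4) {W, M}: 2 true — at least one ✓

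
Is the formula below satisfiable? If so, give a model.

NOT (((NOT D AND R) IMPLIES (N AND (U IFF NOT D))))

D = False, U = True, R = True, N = False

  NOT (((NOT D AND R) IMPLIES (N AND (U IFF NOT D)))) = True
    (NOT D AND R) IMPLIES (N AND (U IFF NOT D)) = False
      NOT D AND R = True
        NOT D = True
      N AND (U IFF NOT D) = False
        U IFF NOT D = True
          NOT D = True
The formula evaluates to True.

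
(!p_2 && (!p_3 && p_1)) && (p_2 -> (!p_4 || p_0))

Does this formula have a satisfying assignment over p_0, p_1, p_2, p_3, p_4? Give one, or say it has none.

p_0: False, p_1: True, p_2: False, p_3: False, p_4: False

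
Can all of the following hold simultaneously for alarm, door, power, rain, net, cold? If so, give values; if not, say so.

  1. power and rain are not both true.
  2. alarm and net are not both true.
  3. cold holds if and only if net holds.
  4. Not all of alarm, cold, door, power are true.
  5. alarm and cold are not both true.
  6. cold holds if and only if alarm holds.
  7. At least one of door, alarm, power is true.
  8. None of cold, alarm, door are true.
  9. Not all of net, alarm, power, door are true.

alarm=F; door=F; power=T; rain=F; net=F; cold=F

  (1) power=T, rain=F — not both ✓
  (2) alarm=F, net=F — not both ✓
  (3) cold=F, net=F — same ✓
  (4) {alarm, cold, door, power}: 1/4 true — not all ✓
  (5) alarm=F, cold=F — not both ✓
  (6) cold=F, alarm=F — same ✓
  (7) {door, alarm, power}: 1 true — at least one ✓
  (8) {cold, alarm, door}: 0 true — none ✓
  (9) {net, alarm, power, door}: 1/4 true — not all ✓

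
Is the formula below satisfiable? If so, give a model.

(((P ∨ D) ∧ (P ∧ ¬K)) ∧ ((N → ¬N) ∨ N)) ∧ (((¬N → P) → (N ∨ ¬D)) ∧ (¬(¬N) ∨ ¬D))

K=F, P=T, D=F, N=T

  ((P ∨ D) ∧ (P ∧ ¬K)) ∧ ((N → ¬N) ∨ N) = True
    (P ∨ D) ∧ (P ∧ ¬K) = True
      P ∨ D = True
      P ∧ ¬K = True
        ¬K = True
    (N → ¬N) ∨ N = True
      N → ¬N = False
        ¬N = False
  ((¬N → P) → (N ∨ ¬D)) ∧ (¬(¬N) ∨ ¬D) = True
    (¬N → P) → (N ∨ ¬D) = True
      ¬N → P = True
        ¬N = False
      N ∨ ¬D = True
        ¬D = True
    ¬(¬N) ∨ ¬D = True
      ¬(¬N) = True
        ¬N = False
      ¬D = True
Both conjuncts True, so the formula holds.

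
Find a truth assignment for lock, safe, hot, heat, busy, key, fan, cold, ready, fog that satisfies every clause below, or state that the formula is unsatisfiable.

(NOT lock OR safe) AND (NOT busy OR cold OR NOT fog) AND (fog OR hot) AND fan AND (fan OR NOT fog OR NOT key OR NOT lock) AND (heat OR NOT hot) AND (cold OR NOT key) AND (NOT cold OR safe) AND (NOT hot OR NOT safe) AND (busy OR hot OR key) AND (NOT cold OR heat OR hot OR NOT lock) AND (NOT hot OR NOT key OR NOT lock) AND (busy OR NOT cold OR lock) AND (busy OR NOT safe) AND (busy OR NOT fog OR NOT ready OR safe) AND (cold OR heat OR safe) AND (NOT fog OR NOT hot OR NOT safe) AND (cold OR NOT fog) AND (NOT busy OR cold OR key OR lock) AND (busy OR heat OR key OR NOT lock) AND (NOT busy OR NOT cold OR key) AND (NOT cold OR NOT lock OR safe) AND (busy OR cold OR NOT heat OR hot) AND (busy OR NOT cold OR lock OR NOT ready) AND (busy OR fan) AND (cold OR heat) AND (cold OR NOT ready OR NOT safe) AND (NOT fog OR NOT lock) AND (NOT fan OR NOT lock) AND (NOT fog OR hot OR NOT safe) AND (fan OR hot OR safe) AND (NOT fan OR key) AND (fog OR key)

Case key = True:
  (fan) forces fan = True.
  (cold OR NOT key) forces cold = True.
  (NOT cold OR safe) forces safe = True.
  (NOT hot OR NOT safe) forces hot = False.
  (fog OR hot) forces fog = True.
  Clause (NOT fog OR hot OR NOT safe) is falsified — contradiction.
Case key = False:
  (fan) forces fan = True.
  Clause (NOT fan OR key) is falsified — contradiction.
Both cases fail, so the formula is unsatisfiable.

No satisfying assignment exists.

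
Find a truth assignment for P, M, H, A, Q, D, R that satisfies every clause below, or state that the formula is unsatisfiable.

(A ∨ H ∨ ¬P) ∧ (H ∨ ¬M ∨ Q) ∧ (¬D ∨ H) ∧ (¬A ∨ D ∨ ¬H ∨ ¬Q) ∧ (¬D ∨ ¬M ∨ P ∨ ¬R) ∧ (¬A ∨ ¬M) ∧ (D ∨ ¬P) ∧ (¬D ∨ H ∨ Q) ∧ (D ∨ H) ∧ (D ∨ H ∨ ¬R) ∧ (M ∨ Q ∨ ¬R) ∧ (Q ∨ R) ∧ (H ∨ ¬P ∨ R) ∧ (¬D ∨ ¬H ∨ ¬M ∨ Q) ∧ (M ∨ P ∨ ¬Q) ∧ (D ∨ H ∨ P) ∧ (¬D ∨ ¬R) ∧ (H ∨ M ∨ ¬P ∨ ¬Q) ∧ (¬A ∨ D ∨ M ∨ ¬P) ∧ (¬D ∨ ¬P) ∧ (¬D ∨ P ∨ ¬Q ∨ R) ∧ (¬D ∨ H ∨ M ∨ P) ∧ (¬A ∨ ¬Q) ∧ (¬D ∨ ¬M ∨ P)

P=F; M=T; H=T; A=F; Q=T; D=F; R=T

Try P = True:
  (D ∨ ¬P) forces D = True.
  clause (¬D ∨ ¬P) is falsified — backtrack.
So P = False.
Set M = True.
  then (¬A ∨ ¬M) forces A = False.
  then (¬D ∨ ¬M ∨ P) forces D = False.
  then (D ∨ H) forces H = True.
Set Q = True.
Set R = True.
All clauses satisfied.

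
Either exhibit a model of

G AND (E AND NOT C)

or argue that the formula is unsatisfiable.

G = True; C = False; E = True

  E AND NOT C = True
    NOT C = True
Both conjuncts True, so the formula holds.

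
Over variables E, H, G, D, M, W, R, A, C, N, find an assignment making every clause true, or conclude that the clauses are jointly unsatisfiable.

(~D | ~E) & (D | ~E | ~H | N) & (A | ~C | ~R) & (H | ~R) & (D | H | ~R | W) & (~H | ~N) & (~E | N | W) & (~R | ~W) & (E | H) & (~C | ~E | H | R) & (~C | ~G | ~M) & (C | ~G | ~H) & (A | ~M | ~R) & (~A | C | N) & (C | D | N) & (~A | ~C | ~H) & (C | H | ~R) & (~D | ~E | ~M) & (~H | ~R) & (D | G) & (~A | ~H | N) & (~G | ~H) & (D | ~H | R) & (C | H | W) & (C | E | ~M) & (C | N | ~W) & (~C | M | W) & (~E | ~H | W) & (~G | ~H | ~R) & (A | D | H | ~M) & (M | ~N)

E=F, H=T, G=F, D=T, M=T, W=T, R=F, A=F, C=T, N=F

Set E = False.
  then (E | H) forces H = True.
  then (~H | ~R) forces R = False.
  then (~G | ~H) forces G = False.
  then (D | ~H | R) forces D = True.
  then (~H | ~N) forces N = False.
  then (~A | ~H | N) forces A = False.
Set M = True.
  then (C | E | ~M) forces C = True.
Set W = True.
All clauses satisfied.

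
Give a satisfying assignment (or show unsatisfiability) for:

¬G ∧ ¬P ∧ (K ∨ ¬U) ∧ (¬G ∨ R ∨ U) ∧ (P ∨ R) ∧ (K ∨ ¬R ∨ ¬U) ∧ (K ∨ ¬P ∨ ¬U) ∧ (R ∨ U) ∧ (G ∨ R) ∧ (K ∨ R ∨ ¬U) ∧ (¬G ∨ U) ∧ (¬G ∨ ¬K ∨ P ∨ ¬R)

Unit clause (¬G) forces G = False.
Unit clause (¬P) forces P = False.
In (P ∨ R) only R is left, so R = True.
Set U = False.
Set K = True.
All clauses satisfied.

R=T; U=F; G=F; P=F; K=T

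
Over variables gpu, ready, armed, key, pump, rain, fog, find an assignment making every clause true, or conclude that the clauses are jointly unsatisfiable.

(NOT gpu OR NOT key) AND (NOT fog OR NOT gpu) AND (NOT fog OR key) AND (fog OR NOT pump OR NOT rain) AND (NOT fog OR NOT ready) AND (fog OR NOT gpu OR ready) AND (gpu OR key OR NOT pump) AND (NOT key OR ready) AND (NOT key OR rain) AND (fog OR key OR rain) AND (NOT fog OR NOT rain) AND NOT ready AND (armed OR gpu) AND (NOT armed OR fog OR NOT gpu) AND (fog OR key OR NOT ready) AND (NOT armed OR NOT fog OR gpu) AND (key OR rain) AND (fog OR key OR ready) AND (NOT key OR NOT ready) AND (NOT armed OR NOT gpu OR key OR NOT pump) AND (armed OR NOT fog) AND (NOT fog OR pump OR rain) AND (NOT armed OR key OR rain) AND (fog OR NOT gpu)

The formula is unsatisfiable.

Case ready = True:
  Clause (NOT ready) is falsified — contradiction.
Case ready = False:
  (NOT key OR ready) forces key = False.
  (NOT fog OR key) forces fog = False.
  Clause (fog OR key OR ready) is falsified — contradiction.
Both cases fail, so the formula is unsatisfiable.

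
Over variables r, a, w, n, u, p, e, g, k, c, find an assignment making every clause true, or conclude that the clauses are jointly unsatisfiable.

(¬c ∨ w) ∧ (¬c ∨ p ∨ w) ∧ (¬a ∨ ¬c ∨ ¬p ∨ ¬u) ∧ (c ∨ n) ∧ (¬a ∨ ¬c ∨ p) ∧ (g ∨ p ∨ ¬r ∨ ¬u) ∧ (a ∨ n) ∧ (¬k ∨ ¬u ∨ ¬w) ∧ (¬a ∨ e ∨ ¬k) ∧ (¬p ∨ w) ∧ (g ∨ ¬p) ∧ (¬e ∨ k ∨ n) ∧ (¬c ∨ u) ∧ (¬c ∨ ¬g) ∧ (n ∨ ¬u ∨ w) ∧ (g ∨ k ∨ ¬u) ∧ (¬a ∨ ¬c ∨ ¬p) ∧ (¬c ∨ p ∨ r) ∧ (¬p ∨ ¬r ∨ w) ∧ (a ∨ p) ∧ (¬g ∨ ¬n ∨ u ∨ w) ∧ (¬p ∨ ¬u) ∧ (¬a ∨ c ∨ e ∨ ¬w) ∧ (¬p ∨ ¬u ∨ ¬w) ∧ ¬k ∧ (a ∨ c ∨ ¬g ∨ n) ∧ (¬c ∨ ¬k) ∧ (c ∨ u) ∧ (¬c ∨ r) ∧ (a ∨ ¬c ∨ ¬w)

r = False; a = True; w = True; n = True; u = True; p = False; e = True; g = True; k = False; c = False

Unit clause (¬k) forces k = False.
Set r = False.
  then (¬c ∨ r) forces c = False.
  then (c ∨ n) forces n = True.
  then (c ∨ u) forces u = True.
  then (g ∨ k ∨ ¬u) forces g = True.
  then (¬p ∨ ¬u) forces p = False.
  then (a ∨ p) forces a = True.
Set w = True.
  then (¬a ∨ c ∨ e ∨ ¬w) forces e = True.
All clauses satisfied.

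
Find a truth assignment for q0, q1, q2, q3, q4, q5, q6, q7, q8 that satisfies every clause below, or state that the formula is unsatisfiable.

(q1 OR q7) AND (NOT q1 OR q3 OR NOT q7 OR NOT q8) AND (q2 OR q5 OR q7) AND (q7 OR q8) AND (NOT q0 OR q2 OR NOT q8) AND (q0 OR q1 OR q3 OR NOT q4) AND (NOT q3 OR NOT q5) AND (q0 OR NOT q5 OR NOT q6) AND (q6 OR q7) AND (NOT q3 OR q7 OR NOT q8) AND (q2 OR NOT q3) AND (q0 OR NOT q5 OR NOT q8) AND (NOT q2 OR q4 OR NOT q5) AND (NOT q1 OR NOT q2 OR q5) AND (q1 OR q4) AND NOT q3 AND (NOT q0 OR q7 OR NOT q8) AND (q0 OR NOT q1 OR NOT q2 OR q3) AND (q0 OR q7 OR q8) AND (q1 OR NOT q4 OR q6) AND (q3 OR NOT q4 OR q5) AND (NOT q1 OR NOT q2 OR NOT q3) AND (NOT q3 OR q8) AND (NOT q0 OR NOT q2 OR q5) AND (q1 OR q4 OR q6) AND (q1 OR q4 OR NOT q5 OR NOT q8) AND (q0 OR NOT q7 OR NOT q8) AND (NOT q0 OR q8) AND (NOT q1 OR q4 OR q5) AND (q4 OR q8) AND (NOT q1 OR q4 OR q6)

Unit clause (NOT q3) forces q3 = False.
Set q0 = False.
Try q1 = False:
  (q1 OR q7) forces q7 = True.
  (q0 OR q1 OR q3 OR NOT q4) forces q4 = False.
  clause (q1 OR q4) is falsified — backtrack.
So q1 = True.
  then (q0 OR NOT q1 OR NOT q2 OR q3) forces q2 = False.
Try q4 = False:
  (NOT q1 OR q4 OR q5) forces q5 = True.
  (q0 OR NOT q5 OR NOT q6) forces q6 = False.
  clause (NOT q1 OR q4 OR q6) is falsified — backtrack.
So q4 = True.
  then (q3 OR NOT q4 OR q5) forces q5 = True.
  then (q0 OR NOT q5 OR NOT q6) forces q6 = False.
  then (q6 OR q7) forces q7 = True.
  then (q0 OR NOT q5 OR NOT q8) forces q8 = False.
All clauses satisfied.

q0=F, q1=T, q2=F, q3=F, q4=T, q5=T, q6=F, q7=T, q8=F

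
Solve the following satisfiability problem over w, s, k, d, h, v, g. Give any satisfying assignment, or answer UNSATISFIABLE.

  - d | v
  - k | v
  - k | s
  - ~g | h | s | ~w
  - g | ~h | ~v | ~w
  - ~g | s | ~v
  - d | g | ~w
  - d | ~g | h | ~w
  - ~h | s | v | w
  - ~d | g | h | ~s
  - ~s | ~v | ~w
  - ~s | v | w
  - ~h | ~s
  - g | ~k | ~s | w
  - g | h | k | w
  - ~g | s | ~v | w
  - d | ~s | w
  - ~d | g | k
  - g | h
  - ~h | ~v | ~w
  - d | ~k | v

w = False, s = False, k = True, d = False, h = True, v = True, g = False

Set w = False.
Set s = False.
  then (k | s) forces k = True.
Set d = False.
  then (d | v) forces v = True.
  then (~g | s | ~v) forces g = False.
  then (g | h) forces h = True.
All clauses satisfied.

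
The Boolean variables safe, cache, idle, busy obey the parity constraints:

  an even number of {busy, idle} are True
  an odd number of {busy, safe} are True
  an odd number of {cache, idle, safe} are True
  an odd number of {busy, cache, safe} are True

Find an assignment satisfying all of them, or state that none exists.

safe = True; cache = False; idle = False; busy = False

{busy, idle}: 0 true → even ✓
{busy, safe}: 1 true → odd ✓
{cache, idle, safe}: 1 true → odd ✓
{busy, cache, safe}: 1 true → odd ✓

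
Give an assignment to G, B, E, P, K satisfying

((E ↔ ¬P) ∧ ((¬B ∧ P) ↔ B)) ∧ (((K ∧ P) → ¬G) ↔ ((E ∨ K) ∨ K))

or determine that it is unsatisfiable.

G: True, B: False, E: True, P: False, K: True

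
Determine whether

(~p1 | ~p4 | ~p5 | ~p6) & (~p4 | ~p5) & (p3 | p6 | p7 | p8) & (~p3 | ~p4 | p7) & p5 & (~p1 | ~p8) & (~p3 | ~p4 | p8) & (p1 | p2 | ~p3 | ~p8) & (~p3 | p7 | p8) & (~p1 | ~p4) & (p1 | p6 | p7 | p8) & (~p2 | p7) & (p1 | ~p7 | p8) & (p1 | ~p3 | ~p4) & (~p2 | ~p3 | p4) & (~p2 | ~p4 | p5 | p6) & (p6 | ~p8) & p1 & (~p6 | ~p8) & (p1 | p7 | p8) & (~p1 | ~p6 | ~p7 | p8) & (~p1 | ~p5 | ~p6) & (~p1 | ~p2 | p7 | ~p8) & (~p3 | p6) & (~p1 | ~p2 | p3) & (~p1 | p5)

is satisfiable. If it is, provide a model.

Unit clause (p5) forces p5 = True.
Unit clause (p1) forces p1 = True.
In (~p1 | ~p5 | ~p6) only ~p6 is left, so p6 = False.
In (~p3 | p6) only ~p3 is left, so p3 = False.
In (~p1 | ~p2 | p3) only ~p2 is left, so p2 = False.
In (~p4 | ~p5) only ~p4 is left, so p4 = False.
In (~p1 | ~p8) only ~p8 is left, so p8 = False.
In (p3 | p6 | p7 | p8) only p7 is left, so p7 = True.
All clauses satisfied.

p1 = True, p2 = False, p3 = False, p4 = False, p5 = True, p6 = False, p7 = True, p8 = False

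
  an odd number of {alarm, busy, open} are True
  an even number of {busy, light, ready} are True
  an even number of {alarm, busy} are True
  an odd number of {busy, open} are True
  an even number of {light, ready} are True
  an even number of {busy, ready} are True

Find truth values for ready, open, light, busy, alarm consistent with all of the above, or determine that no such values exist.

ready = False, open = True, light = False, busy = False, alarm = False

{alarm, busy, open}: 1 true → odd ✓
{busy, light, ready}: 0 true → even ✓
{alarm, busy}: 0 true → even ✓
{busy, open}: 1 true → odd ✓
{light, ready}: 0 true → even ✓
{busy, ready}: 0 true → even ✓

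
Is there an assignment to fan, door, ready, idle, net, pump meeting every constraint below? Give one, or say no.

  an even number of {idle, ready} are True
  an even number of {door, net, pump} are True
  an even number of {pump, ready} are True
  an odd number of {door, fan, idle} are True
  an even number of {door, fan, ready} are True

Adding constraints 1, 4, 5 mod 2: every variable appears an even number of times on the left, so the left side is 0.
But the right sides sum to 1 (mod 2). 0 ≠ 1 — the system is inconsistent.

The formula is unsatisfiable.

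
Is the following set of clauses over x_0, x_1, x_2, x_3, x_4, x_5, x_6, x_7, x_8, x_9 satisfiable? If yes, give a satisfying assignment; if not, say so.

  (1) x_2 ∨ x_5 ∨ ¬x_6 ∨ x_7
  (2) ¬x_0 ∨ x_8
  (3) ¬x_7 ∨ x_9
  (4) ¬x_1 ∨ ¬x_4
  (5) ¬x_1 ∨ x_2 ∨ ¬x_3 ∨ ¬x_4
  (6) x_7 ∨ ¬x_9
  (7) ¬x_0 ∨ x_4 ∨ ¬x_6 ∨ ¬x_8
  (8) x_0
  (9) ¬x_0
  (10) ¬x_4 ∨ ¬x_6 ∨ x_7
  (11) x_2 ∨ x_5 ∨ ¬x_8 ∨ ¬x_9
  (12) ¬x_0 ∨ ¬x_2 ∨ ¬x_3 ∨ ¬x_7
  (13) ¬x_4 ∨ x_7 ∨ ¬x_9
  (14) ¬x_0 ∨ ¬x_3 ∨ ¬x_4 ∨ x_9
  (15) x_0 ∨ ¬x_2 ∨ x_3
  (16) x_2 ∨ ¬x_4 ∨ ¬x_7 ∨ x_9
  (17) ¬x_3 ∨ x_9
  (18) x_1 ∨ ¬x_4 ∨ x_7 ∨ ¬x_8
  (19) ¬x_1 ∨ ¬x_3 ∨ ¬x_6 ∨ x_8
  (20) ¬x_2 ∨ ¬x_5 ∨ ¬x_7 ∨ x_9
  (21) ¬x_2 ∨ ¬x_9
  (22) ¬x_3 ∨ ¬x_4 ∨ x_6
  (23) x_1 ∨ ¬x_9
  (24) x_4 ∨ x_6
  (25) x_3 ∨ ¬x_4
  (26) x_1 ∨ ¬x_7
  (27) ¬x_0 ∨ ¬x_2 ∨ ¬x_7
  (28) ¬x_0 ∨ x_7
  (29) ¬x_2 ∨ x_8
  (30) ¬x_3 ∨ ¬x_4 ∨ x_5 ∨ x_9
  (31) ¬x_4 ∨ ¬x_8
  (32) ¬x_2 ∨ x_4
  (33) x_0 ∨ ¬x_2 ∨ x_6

The formula is unsatisfiable.

Case x_0 = True:
  Clause (¬x_0) is falsified — contradiction.
Case x_0 = False:
  Clause (x_0) is falsified — contradiction.
Both cases fail, so the formula is unsatisfiable.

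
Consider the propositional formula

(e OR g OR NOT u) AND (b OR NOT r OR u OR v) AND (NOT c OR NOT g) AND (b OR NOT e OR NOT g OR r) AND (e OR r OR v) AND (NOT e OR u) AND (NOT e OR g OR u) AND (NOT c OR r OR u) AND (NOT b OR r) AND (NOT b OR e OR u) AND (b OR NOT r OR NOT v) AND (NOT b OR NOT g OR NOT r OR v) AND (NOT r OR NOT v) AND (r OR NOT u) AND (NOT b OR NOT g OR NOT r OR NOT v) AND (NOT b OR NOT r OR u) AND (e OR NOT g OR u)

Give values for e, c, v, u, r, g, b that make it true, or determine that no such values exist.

e = False; c = False; v = True; u = False; r = False; g = False; b = False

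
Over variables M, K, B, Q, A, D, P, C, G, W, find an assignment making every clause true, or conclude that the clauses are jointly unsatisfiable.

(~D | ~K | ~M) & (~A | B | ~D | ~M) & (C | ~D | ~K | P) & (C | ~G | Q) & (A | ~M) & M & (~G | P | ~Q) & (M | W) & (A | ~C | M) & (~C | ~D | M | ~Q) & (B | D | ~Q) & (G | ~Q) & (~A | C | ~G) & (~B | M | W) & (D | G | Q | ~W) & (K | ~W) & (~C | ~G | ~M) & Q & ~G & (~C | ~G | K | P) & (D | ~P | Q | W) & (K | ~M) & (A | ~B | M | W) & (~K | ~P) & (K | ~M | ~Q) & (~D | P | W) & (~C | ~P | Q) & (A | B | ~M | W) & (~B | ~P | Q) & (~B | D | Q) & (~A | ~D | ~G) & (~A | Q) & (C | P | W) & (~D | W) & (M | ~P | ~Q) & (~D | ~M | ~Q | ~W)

Case M = True:
  (A | ~M) forces A = True.
  (Q) forces Q = True.
  (G | ~Q) forces G = True.
  Clause (~G) is falsified — contradiction.
Case M = False:
  Clause (M) is falsified — contradiction.
Both cases fail, so the formula is unsatisfiable.

Unsatisfiable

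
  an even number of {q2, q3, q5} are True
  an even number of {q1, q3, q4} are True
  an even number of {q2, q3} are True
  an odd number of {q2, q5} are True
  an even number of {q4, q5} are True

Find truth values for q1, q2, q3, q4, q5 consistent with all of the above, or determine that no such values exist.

q1=T; q2=T; q3=T; q4=F; q5=F

{q2, q3, q5}: 2 true → even ✓
{q1, q3, q4}: 2 true → even ✓
{q2, q3}: 2 true → even ✓
{q2, q5}: 1 true → odd ✓
{q4, q5}: 0 true → even ✓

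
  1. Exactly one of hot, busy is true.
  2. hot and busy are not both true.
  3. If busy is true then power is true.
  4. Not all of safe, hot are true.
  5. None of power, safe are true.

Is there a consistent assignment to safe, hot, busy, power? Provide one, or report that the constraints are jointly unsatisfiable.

safe=F; hot=T; busy=F; power=F

  (1) {hot, busy}: 1 true — exactly one ✓
  (2) hot=T, busy=F — not both ✓
  (3) busy=F ⇒ power: vacuous ✓
  (4) {safe, hot}: 1/2 true — not all ✓
  (5) {power, safe}: 0 true — none ✓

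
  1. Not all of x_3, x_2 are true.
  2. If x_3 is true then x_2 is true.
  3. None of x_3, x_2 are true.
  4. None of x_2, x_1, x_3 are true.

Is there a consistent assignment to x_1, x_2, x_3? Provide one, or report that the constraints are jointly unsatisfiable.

x_1=F, x_2=F, x_3=F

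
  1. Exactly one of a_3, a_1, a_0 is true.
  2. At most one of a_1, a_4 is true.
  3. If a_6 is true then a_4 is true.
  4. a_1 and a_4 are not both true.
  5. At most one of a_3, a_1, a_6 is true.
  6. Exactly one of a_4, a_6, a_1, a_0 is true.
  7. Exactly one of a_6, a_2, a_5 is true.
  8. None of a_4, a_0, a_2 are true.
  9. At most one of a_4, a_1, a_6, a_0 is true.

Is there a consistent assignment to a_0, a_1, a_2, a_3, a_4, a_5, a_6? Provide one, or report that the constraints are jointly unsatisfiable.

a_0 = False, a_1 = True, a_2 = False, a_3 = False, a_4 = False, a_5 = True, a_6 = False

  (1) {a_3, a_1, a_0}: 1 true — exactly one ✓
  (2) {a_1, a_4}: 1 true — at most one ✓
  (3) a_6=F ⇒ a_4: vacuous ✓
  (4) a_1=T, a_4=F — not both ✓
  (5) {a_3, a_1, a_6}: 1 true — at most one ✓
  (6) {a_4, a_6, a_1, a_0}: 1 true — exactly one ✓
  (7) {a_6, a_2, a_5}: 1 true — exactly one ✓
  (8) {a_4, a_0, a_2}: 0 true — none ✓
  (9) {a_4, a_1, a_6, a_0}: 1 true — at most one ✓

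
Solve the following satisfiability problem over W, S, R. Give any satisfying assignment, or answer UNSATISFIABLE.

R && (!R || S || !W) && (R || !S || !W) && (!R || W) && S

Unit clause (R) forces R = True.
In (!R || W) only W is left, so W = True.
Unit clause (S) forces S = True.
Check each clause:
  (R): R holds.
  (!R || S || !W): S holds.
  (R || !S || !W): R holds.
  (!R || W): W holds.
  (S): S holds.
All clauses satisfied.

W = True, S = True, R = True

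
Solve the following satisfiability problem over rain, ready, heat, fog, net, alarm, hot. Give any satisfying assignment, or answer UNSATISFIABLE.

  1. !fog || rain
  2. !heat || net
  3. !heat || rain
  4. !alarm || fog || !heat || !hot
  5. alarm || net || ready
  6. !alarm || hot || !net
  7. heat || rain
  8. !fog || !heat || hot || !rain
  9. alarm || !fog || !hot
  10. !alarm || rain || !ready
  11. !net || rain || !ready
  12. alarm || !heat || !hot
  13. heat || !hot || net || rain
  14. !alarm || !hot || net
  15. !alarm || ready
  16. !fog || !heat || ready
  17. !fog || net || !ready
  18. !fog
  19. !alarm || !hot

Unit clause (!fog) forces fog = False.
Try rain = False:
  (!heat || rain) forces heat = False.
  clause (heat || rain) is falsified — backtrack.
So rain = True.
Set ready = True.
Set heat = False.
Set net = False.
Set alarm = True.
  then (!alarm || !hot || net) forces hot = False.
All clauses satisfied.

rain: True; ready: True; heat: False; fog: False; net: False; alarm: True; hot: False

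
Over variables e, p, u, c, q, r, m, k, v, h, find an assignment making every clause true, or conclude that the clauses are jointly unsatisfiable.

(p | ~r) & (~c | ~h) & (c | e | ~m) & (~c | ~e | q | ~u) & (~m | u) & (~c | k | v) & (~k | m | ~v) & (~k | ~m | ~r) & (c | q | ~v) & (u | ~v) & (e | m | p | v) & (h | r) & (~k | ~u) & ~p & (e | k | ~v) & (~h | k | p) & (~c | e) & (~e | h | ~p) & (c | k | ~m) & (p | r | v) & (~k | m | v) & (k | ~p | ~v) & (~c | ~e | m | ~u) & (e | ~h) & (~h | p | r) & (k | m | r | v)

UNSATISFIABLE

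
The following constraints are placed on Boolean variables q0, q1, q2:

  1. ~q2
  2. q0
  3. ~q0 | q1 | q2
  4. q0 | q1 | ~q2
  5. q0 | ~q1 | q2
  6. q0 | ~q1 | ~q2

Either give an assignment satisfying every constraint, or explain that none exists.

Unit clause (~q2) forces q2 = False.
Unit clause (q0) forces q0 = True.
In (~q0 | q1 | q2) only q1 is left, so q1 = True.
Check each clause:
  (~q2): ~q2 holds.
  (q0): q0 holds.
  (~q0 | q1 | q2): q1 holds.
  (q0 | q1 | ~q2): q0 holds.
  (q0 | ~q1 | q2): q0 holds.
  (q0 | ~q1 | ~q2): q0 holds.
All clauses satisfied.

q0=T, q1=T, q2=F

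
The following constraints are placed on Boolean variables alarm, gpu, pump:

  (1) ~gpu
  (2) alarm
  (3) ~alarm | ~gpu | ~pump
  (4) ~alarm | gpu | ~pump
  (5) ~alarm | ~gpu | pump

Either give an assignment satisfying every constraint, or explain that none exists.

alarm = True; gpu = False; pump = False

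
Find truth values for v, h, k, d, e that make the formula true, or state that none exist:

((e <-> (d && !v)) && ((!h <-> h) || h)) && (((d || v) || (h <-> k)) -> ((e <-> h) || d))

v: True, h: True, k: True, d: True, e: False

  (e <-> (d && !v)) && ((!h <-> h) || h) = True
    e <-> (d && !v) = True
      d && !v = False
        !v = False
    (!h <-> h) || h = True
      !h <-> h = False
        !h = False
  ((d || v) || (h <-> k)) -> ((e <-> h) || d) = True
    (d || v) || (h <-> k) = True
      d || v = True
      h <-> k = True
    (e <-> h) || d = True
      e <-> h = False
Both conjuncts True, so the formula holds.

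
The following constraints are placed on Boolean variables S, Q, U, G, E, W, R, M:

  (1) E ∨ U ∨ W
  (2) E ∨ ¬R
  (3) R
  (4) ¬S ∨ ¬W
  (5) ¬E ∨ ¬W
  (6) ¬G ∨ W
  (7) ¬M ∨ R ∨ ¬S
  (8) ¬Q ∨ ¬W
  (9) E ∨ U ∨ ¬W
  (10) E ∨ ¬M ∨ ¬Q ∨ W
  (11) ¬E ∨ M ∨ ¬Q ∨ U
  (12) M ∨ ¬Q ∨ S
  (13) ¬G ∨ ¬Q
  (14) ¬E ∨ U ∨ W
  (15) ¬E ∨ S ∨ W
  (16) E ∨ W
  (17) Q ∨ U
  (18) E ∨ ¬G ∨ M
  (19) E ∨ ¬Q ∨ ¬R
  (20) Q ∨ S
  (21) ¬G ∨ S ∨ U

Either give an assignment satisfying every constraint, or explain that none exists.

S: True; Q: False; U: True; G: False; E: True; W: False; R: True; M: True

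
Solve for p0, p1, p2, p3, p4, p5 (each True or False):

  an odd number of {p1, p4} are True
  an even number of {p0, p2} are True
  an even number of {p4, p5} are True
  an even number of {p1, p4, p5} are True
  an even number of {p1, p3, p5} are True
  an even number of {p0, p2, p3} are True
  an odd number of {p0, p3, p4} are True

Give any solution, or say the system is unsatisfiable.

Adding constraints 1, 2, 3, 5, 6 mod 2: every variable appears an even number of times on the left, so the left side is 0.
But the right sides sum to 1 (mod 2). 0 ≠ 1 — the system is inconsistent.

No satisfying assignment exists.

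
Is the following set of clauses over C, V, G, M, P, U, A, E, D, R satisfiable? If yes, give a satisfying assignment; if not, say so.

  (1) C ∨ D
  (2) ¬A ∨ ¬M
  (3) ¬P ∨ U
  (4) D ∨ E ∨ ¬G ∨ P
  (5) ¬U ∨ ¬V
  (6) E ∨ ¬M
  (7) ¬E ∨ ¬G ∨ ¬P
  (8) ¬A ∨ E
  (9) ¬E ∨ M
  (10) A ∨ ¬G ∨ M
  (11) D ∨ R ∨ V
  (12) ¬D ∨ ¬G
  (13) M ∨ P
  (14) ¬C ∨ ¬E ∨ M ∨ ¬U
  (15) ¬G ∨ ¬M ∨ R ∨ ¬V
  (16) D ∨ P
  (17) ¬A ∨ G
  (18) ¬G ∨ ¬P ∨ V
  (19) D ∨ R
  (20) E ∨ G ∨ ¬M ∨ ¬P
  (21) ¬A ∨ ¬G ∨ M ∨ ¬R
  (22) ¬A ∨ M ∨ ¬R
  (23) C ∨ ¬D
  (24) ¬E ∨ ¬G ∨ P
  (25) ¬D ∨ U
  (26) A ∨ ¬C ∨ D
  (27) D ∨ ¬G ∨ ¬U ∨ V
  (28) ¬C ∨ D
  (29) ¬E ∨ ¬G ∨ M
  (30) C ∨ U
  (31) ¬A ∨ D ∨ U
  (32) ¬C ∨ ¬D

The formula is unsatisfiable.

Case C = True:
  (¬C ∨ D) forces D = True.
  Clause (¬C ∨ ¬D) is falsified — contradiction.
Case C = False:
  (C ∨ D) forces D = True.
  Clause (C ∨ ¬D) is falsified — contradiction.
Both cases fail, so the formula is unsatisfiable.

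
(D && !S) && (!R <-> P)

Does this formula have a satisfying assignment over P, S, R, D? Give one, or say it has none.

P = False; S = False; R = True; D = True

  D && !S = True
    !S = True
  !R <-> P = True
    !R = False
Both conjuncts True, so the formula holds.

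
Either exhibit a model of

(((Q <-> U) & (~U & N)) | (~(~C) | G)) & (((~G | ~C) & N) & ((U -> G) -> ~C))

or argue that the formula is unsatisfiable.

C: True, G: False, U: True, N: True, Q: False

  ((Q <-> U) & (~U & N)) | (~(~C) | G) = True
    (Q <-> U) & (~U & N) = False
      Q <-> U = False
      ~U & N = False
        ~U = False
    ~(~C) | G = True
      ~(~C) = True
        ~C = False
  ((~G | ~C) & N) & ((U -> G) -> ~C) = True
    (~G | ~C) & N = True
      ~G | ~C = True
        ~G = True
        ~C = False
    (U -> G) -> ~C = True
      U -> G = False
      ~C = False
Both conjuncts True, so the formula holds.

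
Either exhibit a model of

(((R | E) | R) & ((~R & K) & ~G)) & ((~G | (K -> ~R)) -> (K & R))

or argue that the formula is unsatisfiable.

UNSATISFIABLE

Case R = True: the conjunct ~R is False.
Case R = False: the conjunct (~G | (K -> ~R)) -> (K & R) becomes (~G | True) -> (K & False) = False.
Both cases fail — unsatisfiable.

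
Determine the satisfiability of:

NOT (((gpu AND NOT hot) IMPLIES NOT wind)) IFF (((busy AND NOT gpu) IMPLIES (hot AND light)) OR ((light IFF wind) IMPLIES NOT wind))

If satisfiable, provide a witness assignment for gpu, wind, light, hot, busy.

gpu=T, wind=T, light=T, hot=F, busy=T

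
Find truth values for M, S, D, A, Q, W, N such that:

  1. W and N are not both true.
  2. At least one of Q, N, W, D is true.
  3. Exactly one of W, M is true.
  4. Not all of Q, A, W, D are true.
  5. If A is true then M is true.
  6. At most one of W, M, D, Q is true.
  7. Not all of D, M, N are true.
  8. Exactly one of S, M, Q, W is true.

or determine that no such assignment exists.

M=F, S=F, D=F, A=F, Q=F, W=T, N=F

  (1) W=T, N=F — not both ✓
  (2) {Q, N, W, D}: 1 true — at least one ✓
  (3) {W, M}: 1 true — exactly one ✓
  (4) {Q, A, W, D}: 1/4 true — not all ✓
  (5) A=F ⇒ M: vacuous ✓
  (6) {W, M, D, Q}: 1 true — at most one ✓
  (7) {D, M, N}: 0/3 true — not all ✓
  (8) {S, M, Q, W}: 1 true — exactly one ✓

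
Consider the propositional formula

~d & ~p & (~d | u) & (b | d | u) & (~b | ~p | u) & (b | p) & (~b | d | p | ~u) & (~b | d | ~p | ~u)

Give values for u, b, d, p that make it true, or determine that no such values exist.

Unit clause (~d) forces d = False.
Unit clause (~p) forces p = False.
In (b | p) only b is left, so b = True.
In (~b | d | p | ~u) only ~u is left, so u = False.
Check each clause:
  (~d): ~d holds.
  (~p): ~p holds.
  (~d | u): ~d holds.
  (b | d | u): b holds.
  (~b | ~p | u): ~p holds.
  (b | p): b holds.
  (~b | d | p | ~u): ~u holds.
  (~b | d | ~p | ~u): ~p holds.
All clauses satisfied.

u = False, b = True, d = False, p = False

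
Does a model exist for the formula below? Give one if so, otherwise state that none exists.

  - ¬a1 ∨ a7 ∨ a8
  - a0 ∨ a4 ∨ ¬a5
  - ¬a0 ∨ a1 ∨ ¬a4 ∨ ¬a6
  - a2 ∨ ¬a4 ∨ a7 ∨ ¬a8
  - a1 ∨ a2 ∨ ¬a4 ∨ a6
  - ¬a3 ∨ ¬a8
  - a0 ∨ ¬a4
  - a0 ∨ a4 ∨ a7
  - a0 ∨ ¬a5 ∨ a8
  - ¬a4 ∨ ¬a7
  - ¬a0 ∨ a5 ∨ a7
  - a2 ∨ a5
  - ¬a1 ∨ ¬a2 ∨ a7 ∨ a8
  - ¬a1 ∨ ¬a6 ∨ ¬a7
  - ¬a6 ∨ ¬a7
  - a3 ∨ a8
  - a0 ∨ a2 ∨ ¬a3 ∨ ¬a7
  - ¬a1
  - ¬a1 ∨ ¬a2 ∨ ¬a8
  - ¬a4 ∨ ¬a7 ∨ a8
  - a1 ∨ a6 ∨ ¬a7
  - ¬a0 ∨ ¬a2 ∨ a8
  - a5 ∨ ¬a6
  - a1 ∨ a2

Unit clause (¬a1) forces a1 = False.
In (a1 ∨ a2) only a2 is left, so a2 = True.
Set a0 = True.
  then (¬a0 ∨ ¬a2 ∨ a8) forces a8 = True.
  then (¬a3 ∨ ¬a8) forces a3 = False.
Set a4 = False.
Try a5 = False:
  (¬a0 ∨ a5 ∨ a7) forces a7 = True.
  (¬a6 ∨ ¬a7) forces a6 = False.
  clause (a1 ∨ a6 ∨ ¬a7) is falsified — backtrack.
So a5 = True.
Set a6 = False.
  then (a1 ∨ a6 ∨ ¬a7) forces a7 = False.
All clauses satisfied.

a0 = True, a1 = False, a2 = True, a3 = False, a4 = False, a5 = True, a6 = False, a7 = False, a8 = True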